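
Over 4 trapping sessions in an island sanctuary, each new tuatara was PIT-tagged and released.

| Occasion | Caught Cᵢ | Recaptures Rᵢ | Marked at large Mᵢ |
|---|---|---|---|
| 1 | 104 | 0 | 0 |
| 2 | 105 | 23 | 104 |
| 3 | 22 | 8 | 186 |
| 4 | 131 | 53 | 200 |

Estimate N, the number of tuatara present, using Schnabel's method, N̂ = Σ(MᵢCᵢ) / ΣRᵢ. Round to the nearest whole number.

N ≈ 491

Σ MᵢCᵢ = 0·104 + 104·105 + 186·22 + 200·131 = 0 + 10920 + 4092 + 26200 = 41212
Σ Rᵢ = 0 + 23 + 8 + 53 = 84
N̂ = 41212 / 84 ≈ 490.6 → 491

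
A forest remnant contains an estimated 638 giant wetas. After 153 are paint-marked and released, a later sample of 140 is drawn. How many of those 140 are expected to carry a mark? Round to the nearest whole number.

expected recaptures ≈ 34

The marked fraction of the population is 153/638, so in a sample of 140 expect C·(M/N) marked.
E[R] = 153 × 140 / 638 = 21420 / 638 ≈ 33.6 → 34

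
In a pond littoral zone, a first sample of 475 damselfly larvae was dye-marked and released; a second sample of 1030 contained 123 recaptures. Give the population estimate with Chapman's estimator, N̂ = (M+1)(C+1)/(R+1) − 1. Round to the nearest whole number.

N ≈ 3957

N̂ = (475+1)(1030+1)/(123+1) − 1 = 476·1031/124 − 1
= 490756/124 − 1 ≈ 3957.7 − 1 ≈ 3956.7 → 3957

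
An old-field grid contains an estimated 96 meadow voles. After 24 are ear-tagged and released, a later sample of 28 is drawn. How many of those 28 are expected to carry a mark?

expected recaptures = 7

Expected recaptures E[R] = M·C / N.
E[R] = 24 × 28 / 96 = 672 / 96 = 7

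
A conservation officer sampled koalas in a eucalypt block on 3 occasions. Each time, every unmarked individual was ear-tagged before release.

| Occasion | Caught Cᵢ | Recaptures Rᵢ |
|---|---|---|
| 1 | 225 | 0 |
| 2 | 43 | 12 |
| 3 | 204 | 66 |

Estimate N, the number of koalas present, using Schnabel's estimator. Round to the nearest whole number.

Marked at large before each occasion: Mᵢ = Σⱼ<ᵢ (Cⱼ − Rⱼ) → M1=0, M2=225, M3=256
Σ MᵢCᵢ = 0·225 + 225·43 + 256·204 = 0 + 9675 + 52224 = 61899
Σ Rᵢ = 0 + 12 + 66 = 78
N̂ = 61899 / 78 ≈ 793.6 → 794

N ≈ 794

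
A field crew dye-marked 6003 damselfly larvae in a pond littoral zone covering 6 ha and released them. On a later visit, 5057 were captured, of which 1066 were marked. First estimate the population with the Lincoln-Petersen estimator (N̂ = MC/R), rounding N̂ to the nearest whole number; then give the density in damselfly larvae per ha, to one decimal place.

density ≈ 4746.3 damselfly larvae per ha

N̂ = 6003·5057/1066 = 30357171/1066 ≈ 28477.6 → 28478
Density = N̂ / area = 28478 / 6 ≈ 4746.33 → 4746.3 per ha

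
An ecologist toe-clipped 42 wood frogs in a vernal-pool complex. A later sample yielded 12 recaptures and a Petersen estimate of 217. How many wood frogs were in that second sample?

C = 62

From N = M·C/R: C = N·R / M = 217·12 / 42 = 2604 / 42 = 62.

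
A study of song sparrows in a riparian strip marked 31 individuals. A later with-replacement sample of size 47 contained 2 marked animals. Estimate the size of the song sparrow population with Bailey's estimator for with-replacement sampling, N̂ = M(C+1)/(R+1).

N̂ = 31·(47+1)/(2+1) = 31·48/3 = 1488/3 = 496

N = 496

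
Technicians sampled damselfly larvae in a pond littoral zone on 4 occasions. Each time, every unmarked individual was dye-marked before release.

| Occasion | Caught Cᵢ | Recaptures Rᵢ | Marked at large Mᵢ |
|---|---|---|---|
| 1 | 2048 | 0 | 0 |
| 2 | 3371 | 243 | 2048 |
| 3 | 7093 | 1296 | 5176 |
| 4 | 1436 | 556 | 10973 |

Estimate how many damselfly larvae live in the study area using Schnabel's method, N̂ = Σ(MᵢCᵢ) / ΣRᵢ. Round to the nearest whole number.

N ≈ 28,341

Σ MᵢCᵢ = 0·2048 + 2048·3371 + 5176·7093 + 10973·1436 = 0 + 6903808 + 36713368 + 15757228 = 59374404
Σ Rᵢ = 0 + 243 + 1296 + 556 = 2095
N̂ = 59374404 / 2095 ≈ 28341.0 → 28341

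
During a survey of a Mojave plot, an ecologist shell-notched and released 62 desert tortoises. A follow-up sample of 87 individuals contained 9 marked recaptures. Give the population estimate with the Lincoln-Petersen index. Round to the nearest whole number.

N ≈ 599

N = (62 × 87) / 9 = 5394 / 9 ≈ 599.3 → 599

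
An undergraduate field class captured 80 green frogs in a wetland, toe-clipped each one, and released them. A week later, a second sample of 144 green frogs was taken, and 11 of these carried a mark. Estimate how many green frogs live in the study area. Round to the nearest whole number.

N ≈ 1047

N = (80 × 144) / 11 = 11520 / 11 ≈ 1047.3 → 1047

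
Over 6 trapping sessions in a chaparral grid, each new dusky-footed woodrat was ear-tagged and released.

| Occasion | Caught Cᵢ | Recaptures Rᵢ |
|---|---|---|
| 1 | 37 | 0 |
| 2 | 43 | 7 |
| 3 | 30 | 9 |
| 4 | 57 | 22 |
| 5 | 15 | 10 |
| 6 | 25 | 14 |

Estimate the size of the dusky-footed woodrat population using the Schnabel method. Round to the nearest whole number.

N ≈ 233

Marked at large before each occasion: Mᵢ = Σⱼ<ᵢ (Cⱼ − Rⱼ) → M1=0, M2=37, M3=73, M4=94, M5=129, M6=134
Σ MᵢCᵢ = 0·37 + 37·43 + 73·30 + 94·57 + 129·15 + 134·25 = 0 + 1591 + 2190 + 5358 + 1935 + 3350 = 14424
Σ Rᵢ = 0 + 7 + 9 + 22 + 10 + 14 = 62
N̂ = 14424 / 62 ≈ 232.6 → 233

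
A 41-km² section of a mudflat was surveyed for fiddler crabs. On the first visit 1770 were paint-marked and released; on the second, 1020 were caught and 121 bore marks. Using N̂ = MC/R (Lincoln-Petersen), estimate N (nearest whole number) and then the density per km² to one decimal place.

N̂ = 1770·1020/121 = 1805400/121 ≈ 14920.7 → 14921
Density = N̂ / area = 14921 / 41 ≈ 363.93 → 363.9 per km²

density ≈ 363.9 fiddler crabs per km²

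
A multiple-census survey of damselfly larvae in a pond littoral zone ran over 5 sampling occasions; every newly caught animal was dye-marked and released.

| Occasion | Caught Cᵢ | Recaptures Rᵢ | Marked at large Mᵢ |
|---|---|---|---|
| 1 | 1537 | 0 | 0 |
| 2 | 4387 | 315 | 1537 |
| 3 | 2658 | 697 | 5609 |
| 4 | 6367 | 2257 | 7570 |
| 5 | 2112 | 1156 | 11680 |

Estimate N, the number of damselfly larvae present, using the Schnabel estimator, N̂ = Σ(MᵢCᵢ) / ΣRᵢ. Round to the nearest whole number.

Σ MᵢCᵢ = 0·1537 + 1537·4387 + 5609·2658 + 7570·6367 + 11680·2112 = 0 + 6742819 + 14908722 + 48198190 + 24668160 = 94517891
Σ Rᵢ = 0 + 315 + 697 + 2257 + 1156 = 4425
N̂ = 94517891 / 4425 ≈ 21360.0 → 21360

N ≈ 21,360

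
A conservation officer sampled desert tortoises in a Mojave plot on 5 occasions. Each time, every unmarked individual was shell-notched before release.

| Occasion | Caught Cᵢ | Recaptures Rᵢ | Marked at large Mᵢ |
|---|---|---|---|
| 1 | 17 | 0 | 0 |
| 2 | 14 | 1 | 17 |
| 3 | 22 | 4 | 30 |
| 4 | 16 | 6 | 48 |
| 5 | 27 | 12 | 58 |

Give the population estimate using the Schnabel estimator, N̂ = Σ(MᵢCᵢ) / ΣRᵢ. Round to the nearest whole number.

Σ MᵢCᵢ = 0·17 + 17·14 + 30·22 + 48·16 + 58·27 = 0 + 238 + 660 + 768 + 1566 = 3232
Σ Rᵢ = 0 + 1 + 4 + 6 + 12 = 23
N̂ = 3232 / 23 ≈ 140.5 → 141

N ≈ 141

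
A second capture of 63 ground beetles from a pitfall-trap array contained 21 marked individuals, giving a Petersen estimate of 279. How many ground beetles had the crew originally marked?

M = 93

From N = M·C/R: M = N·R / C = 279·21 / 63 = 5859 / 63 = 93.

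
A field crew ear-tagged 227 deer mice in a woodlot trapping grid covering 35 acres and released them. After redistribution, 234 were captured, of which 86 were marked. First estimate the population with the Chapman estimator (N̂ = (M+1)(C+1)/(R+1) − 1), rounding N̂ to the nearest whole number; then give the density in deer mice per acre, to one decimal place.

density ≈ 17.6 deer mice per acre

N̂ = 228·235/87 − 1 = 53580/87 − 1 ≈ 614.9 → 615
Density = N̂ / area = 615 / 35 ≈ 17.57 → 17.6 per acre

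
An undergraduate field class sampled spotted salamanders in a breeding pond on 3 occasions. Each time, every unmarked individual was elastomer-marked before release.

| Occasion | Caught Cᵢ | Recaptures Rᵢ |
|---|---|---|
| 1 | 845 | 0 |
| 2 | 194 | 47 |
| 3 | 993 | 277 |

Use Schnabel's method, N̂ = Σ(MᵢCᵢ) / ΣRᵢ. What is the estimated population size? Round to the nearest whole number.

Marked at large before each occasion: Mᵢ = Σⱼ<ᵢ (Cⱼ − Rⱼ) → M1=0, M2=845, M3=992
Σ MᵢCᵢ = 0·845 + 845·194 + 992·993 = 0 + 163930 + 985056 = 1148986
Σ Rᵢ = 0 + 47 + 277 = 324
N̂ = 1148986 / 324 ≈ 3546.3 → 3546

N ≈ 3546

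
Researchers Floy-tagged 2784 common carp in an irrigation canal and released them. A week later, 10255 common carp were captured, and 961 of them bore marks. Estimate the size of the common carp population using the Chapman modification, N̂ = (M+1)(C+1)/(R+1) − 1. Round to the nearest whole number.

N ≈ 29,690

N̂ = (2784+1)(10255+1)/(961+1) − 1 = 2785·10256/962 − 1
= 28562960/962 − 1 ≈ 29691.2 − 1 ≈ 29690.2 → 29690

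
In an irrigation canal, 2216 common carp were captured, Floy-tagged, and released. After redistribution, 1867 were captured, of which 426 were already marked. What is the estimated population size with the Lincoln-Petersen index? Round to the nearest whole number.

N ≈ 9712

N = (2216 × 1867) / 426 = 4137272 / 426 ≈ 9711.9 → 9712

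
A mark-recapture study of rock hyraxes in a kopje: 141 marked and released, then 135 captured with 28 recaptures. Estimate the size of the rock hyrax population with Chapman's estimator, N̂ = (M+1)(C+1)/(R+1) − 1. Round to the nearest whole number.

N ≈ 665

N̂ = (141+1)(135+1)/(28+1) − 1 = 142·136/29 − 1
= 19312/29 − 1 ≈ 665.9 − 1 ≈ 664.9 → 665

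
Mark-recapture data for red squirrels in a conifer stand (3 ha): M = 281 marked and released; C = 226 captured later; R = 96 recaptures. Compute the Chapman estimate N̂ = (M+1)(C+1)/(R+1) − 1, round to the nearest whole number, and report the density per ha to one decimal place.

density ≈ 219.7 red squirrels per ha

N̂ = 282·227/97 − 1 = 64014/97 − 1 ≈ 658.9 → 659
Density = N̂ / area = 659 / 3 ≈ 219.67 → 219.7 per ha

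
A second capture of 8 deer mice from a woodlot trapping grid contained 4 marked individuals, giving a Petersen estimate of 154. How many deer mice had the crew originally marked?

M = 77

From N = M·C/R: M = N·R / C = 154·4 / 8 = 616 / 8 = 77.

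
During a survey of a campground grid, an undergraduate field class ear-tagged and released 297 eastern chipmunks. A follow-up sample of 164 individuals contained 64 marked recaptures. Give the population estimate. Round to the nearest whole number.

N ≈ 761

Lincoln-Petersen assumes M/N = R/C, so N = M·C / R.
N = (297 × 164) / 64 = 48708 / 64 ≈ 761.1 → 761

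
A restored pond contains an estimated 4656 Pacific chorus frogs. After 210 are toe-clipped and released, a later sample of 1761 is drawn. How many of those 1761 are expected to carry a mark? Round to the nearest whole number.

expected recaptures ≈ 79

The marked fraction of the population is 210/4656, so in a sample of 1761 expect C·(M/N) marked.
E[R] = 210 × 1761 / 4656 = 369810 / 4656 ≈ 79.4 → 79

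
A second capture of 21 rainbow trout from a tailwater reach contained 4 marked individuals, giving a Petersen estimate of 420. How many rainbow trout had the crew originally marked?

M = 80

From N = M·C/R: M = N·R / C = 420·4 / 21 = 1680 / 21 = 80.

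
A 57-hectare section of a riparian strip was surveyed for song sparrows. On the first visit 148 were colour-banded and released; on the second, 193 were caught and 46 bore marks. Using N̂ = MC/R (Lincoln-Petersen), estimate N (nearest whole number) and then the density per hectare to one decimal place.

density ≈ 10.9 song sparrows per hectare

N̂ = 148·193/46 = 28564/46 ≈ 621.0 → 621
Density = N̂ / area = 621 / 57 ≈ 10.89 → 10.9 per hectare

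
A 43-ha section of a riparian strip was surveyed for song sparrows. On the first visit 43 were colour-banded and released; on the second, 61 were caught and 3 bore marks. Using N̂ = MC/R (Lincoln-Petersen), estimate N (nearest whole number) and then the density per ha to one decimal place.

N̂ = 43·61/3 = 2623/3 ≈ 874.3 → 874
Density = N̂ / area = 874 / 43 ≈ 20.33 → 20.3 per ha

density ≈ 20.3 song sparrows per ha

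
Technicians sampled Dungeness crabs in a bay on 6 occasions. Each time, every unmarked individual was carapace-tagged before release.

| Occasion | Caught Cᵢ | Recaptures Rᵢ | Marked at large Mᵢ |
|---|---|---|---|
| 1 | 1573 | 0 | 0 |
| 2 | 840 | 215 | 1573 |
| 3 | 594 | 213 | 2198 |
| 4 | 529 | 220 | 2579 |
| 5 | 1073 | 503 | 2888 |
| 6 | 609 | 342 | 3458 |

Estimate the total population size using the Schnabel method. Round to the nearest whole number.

Σ MᵢCᵢ = 0·1573 + 1573·840 + 2198·594 + 2579·529 + 2888·1073 + 3458·609 = 0 + 1321320 + 1305612 + 1364291 + 3098824 + 2105922 = 9195969
Σ Rᵢ = 0 + 215 + 213 + 220 + 503 + 342 = 1493
N̂ = 9195969 / 1493 ≈ 6159.4 → 6159

N ≈ 6159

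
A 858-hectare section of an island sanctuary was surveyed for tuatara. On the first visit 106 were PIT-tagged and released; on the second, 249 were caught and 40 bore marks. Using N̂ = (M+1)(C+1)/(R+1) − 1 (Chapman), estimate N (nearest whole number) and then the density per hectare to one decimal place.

N̂ = 107·250/41 − 1 = 26750/41 − 1 ≈ 651.4 → 651
Density = N̂ / area = 651 / 858 ≈ 0.76 → 0.8 per hectare

density ≈ 0.8 tuatara per hectare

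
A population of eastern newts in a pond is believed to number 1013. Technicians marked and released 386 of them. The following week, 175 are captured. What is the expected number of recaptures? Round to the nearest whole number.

Expected recaptures E[R] = M·C / N.
E[R] = 386 × 175 / 1013 = 67550 / 1013 ≈ 66.7 → 67

expected recaptures ≈ 67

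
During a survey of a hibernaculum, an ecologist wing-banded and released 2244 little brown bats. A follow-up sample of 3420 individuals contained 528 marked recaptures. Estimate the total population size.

N = 14,535

The marked fraction in the recapture sample should equal the marked fraction in the population: 528/3420 = 2244/N.
N = (2244 × 3420) / 528 = 7674480 / 528 = 14535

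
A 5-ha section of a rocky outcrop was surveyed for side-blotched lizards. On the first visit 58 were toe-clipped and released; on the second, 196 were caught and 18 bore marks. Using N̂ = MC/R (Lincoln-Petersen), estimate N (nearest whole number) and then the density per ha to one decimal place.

density ≈ 126.4 side-blotched lizards per ha

N̂ = 58·196/18 = 11368/18 ≈ 631.6 → 632
Density = N̂ / area = 632 / 5 ≈ 126.40 → 126.4 per ha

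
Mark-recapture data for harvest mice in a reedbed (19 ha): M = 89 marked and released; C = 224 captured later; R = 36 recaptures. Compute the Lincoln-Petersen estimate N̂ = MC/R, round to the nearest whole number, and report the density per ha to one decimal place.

N̂ = 89·224/36 = 19936/36 ≈ 553.8 → 554
Density = N̂ / area = 554 / 19 ≈ 29.16 → 29.2 per ha

density ≈ 29.2 harvest mice per ha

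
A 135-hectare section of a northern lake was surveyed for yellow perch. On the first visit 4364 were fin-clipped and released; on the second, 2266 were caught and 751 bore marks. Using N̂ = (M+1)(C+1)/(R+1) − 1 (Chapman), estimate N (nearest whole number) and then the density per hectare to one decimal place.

N̂ = 4365·2267/752 − 1 = 9895455/752 − 1 ≈ 13157.8 → 13158
Density = N̂ / area = 13158 / 135 ≈ 97.47 → 97.5 per hectare

density ≈ 97.5 yellow perch per hectare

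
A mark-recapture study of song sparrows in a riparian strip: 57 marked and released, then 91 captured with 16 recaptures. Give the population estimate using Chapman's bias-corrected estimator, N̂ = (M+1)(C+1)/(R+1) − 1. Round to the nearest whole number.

N ≈ 313

N̂ = (57+1)(91+1)/(16+1) − 1 = 58·92/17 − 1
= 5336/17 − 1 ≈ 313.9 − 1 ≈ 312.9 → 313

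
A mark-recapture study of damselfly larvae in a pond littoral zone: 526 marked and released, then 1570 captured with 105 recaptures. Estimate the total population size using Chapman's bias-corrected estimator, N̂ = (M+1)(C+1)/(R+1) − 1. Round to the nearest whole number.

N ≈ 7810

N̂ = (526+1)(1570+1)/(105+1) − 1 = 527·1571/106 − 1
= 827917/106 − 1 ≈ 7810.5 − 1 ≈ 7809.5 → 7810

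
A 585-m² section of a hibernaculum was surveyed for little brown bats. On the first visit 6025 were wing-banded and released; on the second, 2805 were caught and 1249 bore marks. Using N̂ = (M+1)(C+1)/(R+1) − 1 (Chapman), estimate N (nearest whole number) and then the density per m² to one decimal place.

N̂ = 6026·2806/1250 − 1 = 16908956/1250 − 1 ≈ 13526.2 → 13526
Density = N̂ / area = 13526 / 585 ≈ 23.12 → 23.1 per m²

density ≈ 23.1 little brown bats per m²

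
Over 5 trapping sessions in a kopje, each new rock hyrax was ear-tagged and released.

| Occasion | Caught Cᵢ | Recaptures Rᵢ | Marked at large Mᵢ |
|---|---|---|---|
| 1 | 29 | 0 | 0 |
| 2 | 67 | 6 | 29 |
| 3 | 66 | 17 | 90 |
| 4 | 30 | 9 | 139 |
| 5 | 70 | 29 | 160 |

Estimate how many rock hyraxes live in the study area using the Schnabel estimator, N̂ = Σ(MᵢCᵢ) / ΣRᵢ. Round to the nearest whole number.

N ≈ 381

Σ MᵢCᵢ = 0·29 + 29·67 + 90·66 + 139·30 + 160·70 = 0 + 1943 + 5940 + 4170 + 11200 = 23253
Σ Rᵢ = 0 + 6 + 17 + 9 + 29 = 61
N̂ = 23253 / 61 ≈ 381.2 → 381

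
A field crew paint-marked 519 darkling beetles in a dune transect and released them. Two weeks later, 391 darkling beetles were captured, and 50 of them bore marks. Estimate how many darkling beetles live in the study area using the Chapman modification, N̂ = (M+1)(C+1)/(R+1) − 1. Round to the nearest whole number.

N ≈ 3996

N̂ = (519+1)(391+1)/(50+1) − 1 = 520·392/51 − 1
= 203840/51 − 1 ≈ 3996.9 − 1 ≈ 3995.9 → 3996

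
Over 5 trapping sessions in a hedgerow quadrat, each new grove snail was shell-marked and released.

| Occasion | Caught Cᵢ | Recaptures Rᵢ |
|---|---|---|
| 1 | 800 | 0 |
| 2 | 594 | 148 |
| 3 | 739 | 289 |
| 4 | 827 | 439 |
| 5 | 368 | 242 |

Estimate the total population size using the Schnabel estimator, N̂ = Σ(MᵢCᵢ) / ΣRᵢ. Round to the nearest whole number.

Marked at large before each occasion: Mᵢ = Σⱼ<ᵢ (Cⱼ − Rⱼ) → M1=0, M2=800, M3=1246, M4=1696, M5=2084
Σ MᵢCᵢ = 0·800 + 800·594 + 1246·739 + 1696·827 + 2084·368 = 0 + 475200 + 920794 + 1402592 + 766912 = 3565498
Σ Rᵢ = 0 + 148 + 289 + 439 + 242 = 1118
N̂ = 3565498 / 1118 ≈ 3189.2 → 3189

N ≈ 3189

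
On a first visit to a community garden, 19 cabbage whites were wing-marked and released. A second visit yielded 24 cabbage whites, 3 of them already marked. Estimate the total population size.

Lincoln-Petersen assumes M/N = R/C, so N = M·C / R.
N = (19 × 24) / 3 = 456 / 3 = 152

N = 152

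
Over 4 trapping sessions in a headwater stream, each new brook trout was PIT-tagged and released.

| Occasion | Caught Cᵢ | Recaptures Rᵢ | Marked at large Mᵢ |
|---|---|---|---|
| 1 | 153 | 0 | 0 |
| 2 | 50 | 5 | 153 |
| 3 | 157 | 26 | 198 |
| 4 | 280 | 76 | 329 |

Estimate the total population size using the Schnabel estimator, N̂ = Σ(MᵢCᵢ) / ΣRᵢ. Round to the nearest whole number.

Σ MᵢCᵢ = 0·153 + 153·50 + 198·157 + 329·280 = 0 + 7650 + 31086 + 92120 = 130856
Σ Rᵢ = 0 + 5 + 26 + 76 = 107
N̂ = 130856 / 107 ≈ 1223.0 → 1223

N ≈ 1223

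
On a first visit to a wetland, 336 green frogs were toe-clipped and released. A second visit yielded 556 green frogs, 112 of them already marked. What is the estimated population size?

N = 1668

The marked fraction in the recapture sample should equal the marked fraction in the population: 112/556 = 336/N.
N = (336 × 556) / 112 = 186816 / 112 = 1668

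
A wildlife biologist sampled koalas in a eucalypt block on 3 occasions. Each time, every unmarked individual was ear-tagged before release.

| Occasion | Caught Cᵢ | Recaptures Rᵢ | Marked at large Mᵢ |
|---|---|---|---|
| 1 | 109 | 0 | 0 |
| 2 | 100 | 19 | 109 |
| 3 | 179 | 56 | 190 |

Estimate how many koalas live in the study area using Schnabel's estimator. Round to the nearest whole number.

N ≈ 599

Σ MᵢCᵢ = 0·109 + 109·100 + 190·179 = 0 + 10900 + 34010 = 44910
Σ Rᵢ = 0 + 19 + 56 = 75
N̂ = 44910 / 75 ≈ 598.8 → 599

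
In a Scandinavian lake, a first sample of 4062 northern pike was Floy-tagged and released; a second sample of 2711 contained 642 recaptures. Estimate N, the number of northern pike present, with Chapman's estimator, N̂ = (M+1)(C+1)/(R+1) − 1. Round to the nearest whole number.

N̂ = (4062+1)(2711+1)/(642+1) − 1 = 4063·2712/643 − 1
= 11018856/643 − 1 ≈ 17136.6 − 1 ≈ 17135.6 → 17136

N ≈ 17,136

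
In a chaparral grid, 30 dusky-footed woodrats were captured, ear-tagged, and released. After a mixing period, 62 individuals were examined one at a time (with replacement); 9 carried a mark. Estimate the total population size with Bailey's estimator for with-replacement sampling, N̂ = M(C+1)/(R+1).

N = 189

N̂ = 30·(62+1)/(9+1) = 30·63/10 = 1890/10 = 189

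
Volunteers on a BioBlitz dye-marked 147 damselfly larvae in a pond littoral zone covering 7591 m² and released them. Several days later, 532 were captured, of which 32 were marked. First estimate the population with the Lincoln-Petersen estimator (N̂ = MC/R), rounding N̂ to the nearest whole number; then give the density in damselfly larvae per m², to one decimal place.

density ≈ 0.3 damselfly larvae per m²

N̂ = 147·532/32 = 78204/32 ≈ 2443.9 → 2444
Density = N̂ / area = 2444 / 7591 ≈ 0.32 → 0.3 per m²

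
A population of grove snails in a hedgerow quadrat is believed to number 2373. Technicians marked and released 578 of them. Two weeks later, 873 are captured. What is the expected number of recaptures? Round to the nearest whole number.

expected recaptures ≈ 213

The marked fraction of the population is 578/2373, so in a sample of 873 expect C·(M/N) marked.
E[R] = 578 × 873 / 2373 = 504594 / 2373 ≈ 212.6 → 213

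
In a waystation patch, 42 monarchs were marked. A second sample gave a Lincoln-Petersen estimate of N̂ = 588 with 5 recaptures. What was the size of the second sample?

C = 70

From N = M·C/R: C = N·R / M = 588·5 / 42 = 2940 / 42 = 70.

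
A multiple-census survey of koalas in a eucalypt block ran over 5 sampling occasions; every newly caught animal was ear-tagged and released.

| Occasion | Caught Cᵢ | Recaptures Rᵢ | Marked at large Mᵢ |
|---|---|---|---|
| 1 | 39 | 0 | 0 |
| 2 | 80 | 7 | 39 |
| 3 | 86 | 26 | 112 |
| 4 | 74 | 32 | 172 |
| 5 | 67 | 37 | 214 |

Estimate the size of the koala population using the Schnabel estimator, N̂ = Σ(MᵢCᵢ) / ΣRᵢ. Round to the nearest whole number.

N ≈ 390

Σ MᵢCᵢ = 0·39 + 39·80 + 112·86 + 172·74 + 214·67 = 0 + 3120 + 9632 + 12728 + 14338 = 39818
Σ Rᵢ = 0 + 7 + 26 + 32 + 37 = 102
N̂ = 39818 / 102 ≈ 390.4 → 390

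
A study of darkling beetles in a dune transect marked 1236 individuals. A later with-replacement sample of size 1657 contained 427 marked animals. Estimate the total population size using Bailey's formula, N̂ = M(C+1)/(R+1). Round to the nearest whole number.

N̂ = 1236·(1657+1)/(427+1) = 1236·1658/428 = 2049288/428 ≈ 4788.1 → 4788

N ≈ 4788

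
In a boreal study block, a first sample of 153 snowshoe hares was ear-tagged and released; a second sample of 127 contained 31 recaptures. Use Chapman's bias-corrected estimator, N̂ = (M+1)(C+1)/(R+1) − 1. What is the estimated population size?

N = 615

N̂ = (153+1)(127+1)/(31+1) − 1 = 154·128/32 − 1
= 19712/32 − 1 = 616 − 1 = 615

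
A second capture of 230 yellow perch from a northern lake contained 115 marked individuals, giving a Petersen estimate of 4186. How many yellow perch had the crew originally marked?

From N = M·C/R: M = N·R / C = 4186·115 / 230 = 481390 / 230 = 2093.

M = 2093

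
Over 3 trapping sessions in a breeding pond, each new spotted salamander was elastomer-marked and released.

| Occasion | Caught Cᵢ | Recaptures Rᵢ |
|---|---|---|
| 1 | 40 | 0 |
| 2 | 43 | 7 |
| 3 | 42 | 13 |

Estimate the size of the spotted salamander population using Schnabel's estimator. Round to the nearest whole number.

N ≈ 246

Marked at large before each occasion: Mᵢ = Σⱼ<ᵢ (Cⱼ − Rⱼ) → M1=0, M2=40, M3=76
Σ MᵢCᵢ = 0·40 + 40·43 + 76·42 = 0 + 1720 + 3192 = 4912
Σ Rᵢ = 0 + 7 + 13 = 20
N̂ = 4912 / 20 ≈ 245.6 → 246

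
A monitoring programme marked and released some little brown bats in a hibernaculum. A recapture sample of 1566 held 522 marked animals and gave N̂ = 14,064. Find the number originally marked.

M = 4688

From N = M·C/R: M = N·R / C = 14064·522 / 1566 = 7341408 / 1566 = 4688.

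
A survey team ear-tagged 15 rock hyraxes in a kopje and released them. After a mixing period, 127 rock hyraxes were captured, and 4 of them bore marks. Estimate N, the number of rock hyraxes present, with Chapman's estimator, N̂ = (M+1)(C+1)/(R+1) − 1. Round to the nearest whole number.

N ≈ 409

N̂ = (15+1)(127+1)/(4+1) − 1 = 16·128/5 − 1
= 2048/5 − 1 ≈ 409.6 − 1 ≈ 408.6 → 409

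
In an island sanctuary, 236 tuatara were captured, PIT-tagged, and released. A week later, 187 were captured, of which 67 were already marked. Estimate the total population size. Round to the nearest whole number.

If marked individuals mix randomly, R/C ≈ M/N, giving N ≈ M·C/R.
N = (236 × 187) / 67 = 44132 / 67 ≈ 658.7 → 659

N ≈ 659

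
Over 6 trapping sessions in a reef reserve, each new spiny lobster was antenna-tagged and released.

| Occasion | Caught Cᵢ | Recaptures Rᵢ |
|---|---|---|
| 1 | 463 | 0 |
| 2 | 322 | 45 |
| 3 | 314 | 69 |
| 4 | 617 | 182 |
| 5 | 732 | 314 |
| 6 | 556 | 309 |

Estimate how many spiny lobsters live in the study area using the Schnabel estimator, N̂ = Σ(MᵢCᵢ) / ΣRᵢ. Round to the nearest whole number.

Marked at large before each occasion: Mᵢ = Σⱼ<ᵢ (Cⱼ − Rⱼ) → M1=0, M2=463, M3=740, M4=985, M5=1420, M6=1838
Σ MᵢCᵢ = 0·463 + 463·322 + 740·314 + 985·617 + 1420·732 + 1838·556 = 0 + 149086 + 232360 + 607745 + 1039440 + 1021928 = 3050559
Σ Rᵢ = 0 + 45 + 69 + 182 + 314 + 309 = 919
N̂ = 3050559 / 919 ≈ 3319.4 → 3319

N ≈ 3319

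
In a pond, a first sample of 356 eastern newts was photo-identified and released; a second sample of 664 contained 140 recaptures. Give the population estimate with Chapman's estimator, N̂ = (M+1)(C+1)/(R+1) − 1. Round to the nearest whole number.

N̂ = (356+1)(664+1)/(140+1) − 1 = 357·665/141 − 1
= 237405/141 − 1 ≈ 1683.7 − 1 ≈ 1682.7 → 1683

N ≈ 1683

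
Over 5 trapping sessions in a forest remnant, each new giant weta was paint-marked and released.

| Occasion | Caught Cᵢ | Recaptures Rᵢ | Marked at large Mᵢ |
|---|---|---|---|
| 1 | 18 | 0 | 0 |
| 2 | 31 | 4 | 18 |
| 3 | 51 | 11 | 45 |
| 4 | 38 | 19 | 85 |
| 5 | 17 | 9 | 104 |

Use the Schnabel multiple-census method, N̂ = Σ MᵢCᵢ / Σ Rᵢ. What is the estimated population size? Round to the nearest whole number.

N ≈ 183

Σ MᵢCᵢ = 0·18 + 18·31 + 45·51 + 85·38 + 104·17 = 0 + 558 + 2295 + 3230 + 1768 = 7851
Σ Rᵢ = 0 + 4 + 11 + 19 + 9 = 43
N̂ = 7851 / 43 ≈ 182.6 → 183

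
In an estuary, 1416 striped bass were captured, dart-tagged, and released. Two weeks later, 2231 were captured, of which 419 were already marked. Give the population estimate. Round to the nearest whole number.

N ≈ 7540

N = (1416 × 2231) / 419 = 3159096 / 419 ≈ 7539.6 → 7540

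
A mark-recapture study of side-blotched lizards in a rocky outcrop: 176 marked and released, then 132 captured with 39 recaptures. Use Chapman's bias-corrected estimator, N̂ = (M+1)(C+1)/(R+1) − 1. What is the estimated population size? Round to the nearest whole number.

N ≈ 588

N̂ = (176+1)(132+1)/(39+1) − 1 = 177·133/40 − 1
= 23541/40 − 1 ≈ 588.5 − 1 ≈ 587.5 → 588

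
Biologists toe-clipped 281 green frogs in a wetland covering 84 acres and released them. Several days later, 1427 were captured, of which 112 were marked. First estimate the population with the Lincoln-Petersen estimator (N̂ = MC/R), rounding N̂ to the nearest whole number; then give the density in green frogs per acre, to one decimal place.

N̂ = 281·1427/112 = 400987/112 ≈ 3580.2 → 3580
Density = N̂ / area = 3580 / 84 ≈ 42.62 → 42.6 per acre

density ≈ 42.6 green frogs per acre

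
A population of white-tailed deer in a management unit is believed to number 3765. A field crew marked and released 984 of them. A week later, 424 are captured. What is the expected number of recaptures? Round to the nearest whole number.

expected recaptures ≈ 111

Expected recaptures E[R] = M·C / N.
E[R] = 984 × 424 / 3765 = 417216 / 3765 ≈ 110.8 → 111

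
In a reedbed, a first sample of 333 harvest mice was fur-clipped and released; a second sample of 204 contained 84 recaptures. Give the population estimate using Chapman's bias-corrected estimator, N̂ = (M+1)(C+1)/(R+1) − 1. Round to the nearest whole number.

N ≈ 805

N̂ = (333+1)(204+1)/(84+1) − 1 = 334·205/85 − 1
= 68470/85 − 1 ≈ 805.5 − 1 ≈ 804.5 → 805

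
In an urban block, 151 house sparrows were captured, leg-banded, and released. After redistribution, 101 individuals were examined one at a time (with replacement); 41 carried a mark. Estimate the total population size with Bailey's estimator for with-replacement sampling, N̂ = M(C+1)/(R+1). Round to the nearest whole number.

N ≈ 367

N̂ = 151·(101+1)/(41+1) = 151·102/42 = 15402/42 ≈ 366.7 → 367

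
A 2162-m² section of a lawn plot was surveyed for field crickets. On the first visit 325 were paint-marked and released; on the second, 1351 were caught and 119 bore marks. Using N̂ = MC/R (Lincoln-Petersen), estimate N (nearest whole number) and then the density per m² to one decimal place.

density ≈ 1.7 field crickets per m²

N̂ = 325·1351/119 = 439075/119 ≈ 3689.7 → 3690
Density = N̂ / area = 3690 / 2162 ≈ 1.71 → 1.7 per m²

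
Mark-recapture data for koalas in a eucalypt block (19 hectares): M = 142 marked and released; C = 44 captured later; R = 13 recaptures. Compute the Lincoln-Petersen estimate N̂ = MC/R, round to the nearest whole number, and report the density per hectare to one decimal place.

density ≈ 25.3 koalas per hectare

N̂ = 142·44/13 = 6248/13 ≈ 480.6 → 481
Density = N̂ / area = 481 / 19 ≈ 25.32 → 25.3 per hectare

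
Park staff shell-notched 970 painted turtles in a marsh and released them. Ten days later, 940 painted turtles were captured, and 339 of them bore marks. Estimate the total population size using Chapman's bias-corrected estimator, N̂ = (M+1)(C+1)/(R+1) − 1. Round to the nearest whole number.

N ≈ 2686

N̂ = (970+1)(940+1)/(339+1) − 1 = 971·941/340 − 1
= 913711/340 − 1 ≈ 2687.4 − 1 ≈ 2686.4 → 2686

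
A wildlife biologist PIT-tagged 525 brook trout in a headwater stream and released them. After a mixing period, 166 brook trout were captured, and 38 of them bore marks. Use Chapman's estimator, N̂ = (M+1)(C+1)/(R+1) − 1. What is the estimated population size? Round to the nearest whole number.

N̂ = (525+1)(166+1)/(38+1) − 1 = 526·167/39 − 1
= 87842/39 − 1 ≈ 2252.4 − 1 ≈ 2251.4 → 2251

N ≈ 2251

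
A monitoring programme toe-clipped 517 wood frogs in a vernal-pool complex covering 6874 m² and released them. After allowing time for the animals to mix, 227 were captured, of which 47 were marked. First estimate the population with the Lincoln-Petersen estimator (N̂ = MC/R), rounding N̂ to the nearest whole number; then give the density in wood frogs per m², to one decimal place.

N̂ = 517·227/47 = 117359/47 = 2497
Density = N̂ / area = 2497 / 6874 ≈ 0.36 → 0.4 per m²

density ≈ 0.4 wood frogs per m²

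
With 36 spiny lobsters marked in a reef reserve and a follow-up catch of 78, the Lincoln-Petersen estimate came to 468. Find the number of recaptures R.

From N = M·C/R: R = M·C / N = 36·78 / 468 = 2808 / 468 = 6.

R = 6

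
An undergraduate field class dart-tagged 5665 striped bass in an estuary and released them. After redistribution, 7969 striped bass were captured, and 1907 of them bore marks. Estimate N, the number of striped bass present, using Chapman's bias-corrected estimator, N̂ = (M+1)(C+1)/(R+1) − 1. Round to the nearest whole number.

N ≈ 23,667

N̂ = (5665+1)(7969+1)/(1907+1) − 1 = 5666·7970/1908 − 1
= 45158020/1908 − 1 ≈ 23667.7 − 1 ≈ 23666.7 → 23667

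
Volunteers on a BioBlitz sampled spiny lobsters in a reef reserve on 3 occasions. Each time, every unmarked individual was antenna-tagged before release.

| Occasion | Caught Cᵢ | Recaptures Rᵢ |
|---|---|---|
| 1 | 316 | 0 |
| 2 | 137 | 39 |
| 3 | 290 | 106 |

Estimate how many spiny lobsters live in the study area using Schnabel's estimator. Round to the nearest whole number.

Marked at large before each occasion: Mᵢ = Σⱼ<ᵢ (Cⱼ − Rⱼ) → M1=0, M2=316, M3=414
Σ MᵢCᵢ = 0·316 + 316·137 + 414·290 = 0 + 43292 + 120060 = 163352
Σ Rᵢ = 0 + 39 + 106 = 145
N̂ = 163352 / 145 ≈ 1126.6 → 1127

N ≈ 1127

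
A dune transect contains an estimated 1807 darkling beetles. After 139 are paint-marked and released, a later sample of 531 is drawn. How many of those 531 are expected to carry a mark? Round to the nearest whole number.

The marked fraction of the population is 139/1807, so in a sample of 531 expect C·(M/N) marked.
E[R] = 139 × 531 / 1807 = 73809 / 1807 ≈ 40.8 → 41

expected recaptures ≈ 41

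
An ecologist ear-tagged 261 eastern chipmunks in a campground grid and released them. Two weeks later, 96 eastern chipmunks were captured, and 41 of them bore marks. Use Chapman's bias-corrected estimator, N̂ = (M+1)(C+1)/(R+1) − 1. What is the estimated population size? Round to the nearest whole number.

N ≈ 604

N̂ = (261+1)(96+1)/(41+1) − 1 = 262·97/42 − 1
= 25414/42 − 1 ≈ 605.1 − 1 ≈ 604.1 → 604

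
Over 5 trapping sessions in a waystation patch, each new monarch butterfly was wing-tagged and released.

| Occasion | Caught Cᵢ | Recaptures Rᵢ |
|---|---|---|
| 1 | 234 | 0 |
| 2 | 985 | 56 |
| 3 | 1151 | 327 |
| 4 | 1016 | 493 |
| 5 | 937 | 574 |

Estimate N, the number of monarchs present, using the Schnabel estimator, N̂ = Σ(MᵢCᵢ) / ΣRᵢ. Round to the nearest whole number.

N ≈ 4096

Marked at large before each occasion: Mᵢ = Σⱼ<ᵢ (Cⱼ − Rⱼ) → M1=0, M2=234, M3=1163, M4=1987, M5=2510
Σ MᵢCᵢ = 0·234 + 234·985 + 1163·1151 + 1987·1016 + 2510·937 = 0 + 230490 + 1338613 + 2018792 + 2351870 = 5939765
Σ Rᵢ = 0 + 56 + 327 + 493 + 574 = 1450
N̂ = 5939765 / 1450 ≈ 4096.4 → 4096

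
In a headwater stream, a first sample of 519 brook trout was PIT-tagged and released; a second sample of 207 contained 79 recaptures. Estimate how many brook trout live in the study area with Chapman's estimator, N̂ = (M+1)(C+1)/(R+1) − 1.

N = 1351

N̂ = (519+1)(207+1)/(79+1) − 1 = 520·208/80 − 1
= 108160/80 − 1 = 1352 − 1 = 1351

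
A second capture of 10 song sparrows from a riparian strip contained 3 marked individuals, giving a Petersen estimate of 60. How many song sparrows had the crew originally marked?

From N = M·C/R: M = N·R / C = 60·3 / 10 = 180 / 10 = 18.

M = 18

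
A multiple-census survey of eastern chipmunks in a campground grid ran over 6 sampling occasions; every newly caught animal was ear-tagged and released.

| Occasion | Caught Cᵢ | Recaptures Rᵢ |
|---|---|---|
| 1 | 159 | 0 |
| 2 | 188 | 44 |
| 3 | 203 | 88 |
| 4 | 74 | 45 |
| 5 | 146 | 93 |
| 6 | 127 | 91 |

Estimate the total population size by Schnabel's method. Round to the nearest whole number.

N ≈ 696

Marked at large before each occasion: Mᵢ = Σⱼ<ᵢ (Cⱼ − Rⱼ) → M1=0, M2=159, M3=303, M4=418, M5=447, M6=500
Σ MᵢCᵢ = 0·159 + 159·188 + 303·203 + 418·74 + 447·146 + 500·127 = 0 + 29892 + 61509 + 30932 + 65262 + 63500 = 251095
Σ Rᵢ = 0 + 44 + 88 + 45 + 93 + 91 = 361
N̂ = 251095 / 361 ≈ 695.6 → 696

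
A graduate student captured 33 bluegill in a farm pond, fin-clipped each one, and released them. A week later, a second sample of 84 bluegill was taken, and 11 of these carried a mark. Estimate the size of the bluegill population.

Lincoln-Petersen assumes M/N = R/C, so N = M·C / R.
N = (33 × 84) / 11 = 2772 / 11 = 252

N = 252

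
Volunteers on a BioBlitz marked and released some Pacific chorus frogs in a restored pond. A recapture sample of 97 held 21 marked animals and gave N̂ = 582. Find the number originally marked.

From N = M·C/R: M = N·R / C = 582·21 / 97 = 12222 / 97 = 126.

M = 126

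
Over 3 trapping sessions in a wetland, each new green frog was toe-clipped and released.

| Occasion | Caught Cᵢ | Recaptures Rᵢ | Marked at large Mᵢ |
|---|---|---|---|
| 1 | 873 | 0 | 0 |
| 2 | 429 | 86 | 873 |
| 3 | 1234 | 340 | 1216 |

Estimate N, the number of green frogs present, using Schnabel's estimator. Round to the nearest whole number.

N ≈ 4402

Σ MᵢCᵢ = 0·873 + 873·429 + 1216·1234 = 0 + 374517 + 1500544 = 1875061
Σ Rᵢ = 0 + 86 + 340 = 426
N̂ = 1875061 / 426 ≈ 4401.6 → 4402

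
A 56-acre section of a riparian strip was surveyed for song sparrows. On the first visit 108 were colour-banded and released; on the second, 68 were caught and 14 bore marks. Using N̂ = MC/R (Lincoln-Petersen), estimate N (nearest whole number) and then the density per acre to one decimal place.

N̂ = 108·68/14 = 7344/14 ≈ 524.6 → 525
Density = N̂ / area = 525 / 56 ≈ 9.38 → 9.4 per acre

density ≈ 9.4 song sparrows per acre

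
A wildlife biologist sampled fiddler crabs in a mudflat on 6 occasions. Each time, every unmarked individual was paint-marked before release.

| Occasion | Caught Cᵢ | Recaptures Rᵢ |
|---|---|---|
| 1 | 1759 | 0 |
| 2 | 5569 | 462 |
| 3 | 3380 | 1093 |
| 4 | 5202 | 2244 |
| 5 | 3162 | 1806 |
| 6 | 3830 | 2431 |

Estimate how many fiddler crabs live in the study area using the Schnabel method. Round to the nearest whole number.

N ≈ 21,216

Marked at large before each occasion: Mᵢ = Σⱼ<ᵢ (Cⱼ − Rⱼ) → M1=0, M2=1759, M3=6866, M4=9153, M5=12111, M6=13467
Σ MᵢCᵢ = 0·1759 + 1759·5569 + 6866·3380 + 9153·5202 + 12111·3162 + 13467·3830 = 0 + 9795871 + 23207080 + 47613906 + 38294982 + 51578610 = 170490449
Σ Rᵢ = 0 + 462 + 1093 + 2244 + 1806 + 2431 = 8036
N̂ = 170490449 / 8036 ≈ 21215.8 → 21216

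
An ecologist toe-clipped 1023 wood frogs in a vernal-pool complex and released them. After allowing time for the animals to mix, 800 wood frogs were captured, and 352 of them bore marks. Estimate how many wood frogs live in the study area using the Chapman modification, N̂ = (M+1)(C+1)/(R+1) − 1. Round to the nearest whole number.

N̂ = (1023+1)(800+1)/(352+1) − 1 = 1024·801/353 − 1
= 820224/353 − 1 ≈ 2323.6 − 1 ≈ 2322.6 → 2323

N ≈ 2323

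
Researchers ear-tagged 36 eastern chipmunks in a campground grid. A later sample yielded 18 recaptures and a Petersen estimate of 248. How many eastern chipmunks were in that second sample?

From N = M·C/R: C = N·R / M = 248·18 / 36 = 4464 / 36 = 124.

C = 124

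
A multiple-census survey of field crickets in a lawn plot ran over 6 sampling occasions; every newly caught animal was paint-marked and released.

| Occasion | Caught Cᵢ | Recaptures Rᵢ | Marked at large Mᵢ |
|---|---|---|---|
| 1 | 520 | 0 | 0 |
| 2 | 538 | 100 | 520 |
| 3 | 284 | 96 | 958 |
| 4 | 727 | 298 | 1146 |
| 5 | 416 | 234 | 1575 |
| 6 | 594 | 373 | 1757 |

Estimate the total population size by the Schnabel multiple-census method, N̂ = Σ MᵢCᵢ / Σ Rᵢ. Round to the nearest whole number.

N ≈ 2801

Σ MᵢCᵢ = 0·520 + 520·538 + 958·284 + 1146·727 + 1575·416 + 1757·594 = 0 + 279760 + 272072 + 833142 + 655200 + 1043658 = 3083832
Σ Rᵢ = 0 + 100 + 96 + 298 + 234 + 373 = 1101
N̂ = 3083832 / 1101 ≈ 2800.9 → 2801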